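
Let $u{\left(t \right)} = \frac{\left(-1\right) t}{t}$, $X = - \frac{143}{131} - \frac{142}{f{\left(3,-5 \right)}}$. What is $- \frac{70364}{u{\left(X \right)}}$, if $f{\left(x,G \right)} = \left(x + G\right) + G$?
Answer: $70364$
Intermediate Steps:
$f{\left(x,G \right)} = x + 2 G$ ($f{\left(x,G \right)} = \left(G + x\right) + G = x + 2 G$)
$X = \frac{17601}{917}$ ($X = - \frac{143}{131} - \frac{142}{3 + 2 \left(-5\right)} = \left(-143\right) \frac{1}{131} - \frac{142}{3 - 10} = - \frac{143}{131} - \frac{142}{-7} = - \frac{143}{131} - - \frac{142}{7} = - \frac{143}{131} + \frac{142}{7} = \frac{17601}{917} \approx 19.194$)
$u{\left(t \right)} = -1$
$- \frac{70364}{u{\left(X \right)}} = - \frac{70364}{-1} = \left(-70364\right) \left(-1\right) = 70364$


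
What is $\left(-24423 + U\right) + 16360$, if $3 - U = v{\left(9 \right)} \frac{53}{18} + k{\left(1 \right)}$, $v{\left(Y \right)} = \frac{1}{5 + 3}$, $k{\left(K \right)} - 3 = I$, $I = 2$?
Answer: $- \frac{1161413}{144} \approx -8065.4$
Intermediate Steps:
$k{\left(K \right)} = 5$ ($k{\left(K \right)} = 3 + 2 = 5$)
$v{\left(Y \right)} = \frac{1}{8}$
$U = - \frac{341}{144}$ ($U = 3 - \left(\frac{53 \cdot \frac{1}{18}}{8} + 5\right) = 3 - \left(\frac{1}{8} \cdot \frac{53}{18} + 5\right) = 3 - \left(\frac{53}{144} + 5\right) = 3 - \frac{773}{144} = - \frac{341}{144} \approx -2.3681$)
$\left(-24423 + U\right) + 16360 = \left(-24423 - \frac{341}{144}\right) + 16360 = - \frac{3517253}{144} + 16360 = - \frac{1161413}{144}$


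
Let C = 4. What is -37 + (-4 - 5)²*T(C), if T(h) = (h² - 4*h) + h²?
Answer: 1259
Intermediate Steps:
T(h) = -4*h + 2*h²
-37 + (-4 - 5)²*T(C) = -37 + (-4 - 5)²*(2*4*(-2 + 4)) = -37 + (-9)²*(2*4*2) = -37 + 81*16 = -37 + 1296 = 1259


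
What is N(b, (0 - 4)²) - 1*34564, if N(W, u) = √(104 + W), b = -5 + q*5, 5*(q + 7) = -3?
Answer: -34564 + √61 ≈ -34556.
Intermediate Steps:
q = -38/5 (q = -7 + (⅕)*(-3) = -7 - ⅗ = -38/5 ≈ -7.6000)
b = -43 (b = -5 - 38/5*5 = -5 - 38 = -43)
N(b, (0 - 4)²) - 1*34564 = √(104 - 43) - 1*34564 = √61 - 34564 = -34564 + √61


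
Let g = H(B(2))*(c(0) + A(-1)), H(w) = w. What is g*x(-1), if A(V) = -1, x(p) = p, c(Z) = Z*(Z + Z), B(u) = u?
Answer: 2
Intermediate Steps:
c(Z) = 2*Z**2 (c(Z) = Z*(2*Z) = 2*Z**2)
g = -2 (g = 2*(2*0**2 - 1) = 2*(2*0 - 1) = 2*(0 - 1) = 2*(-1) = -2)
g*x(-1) = -2*(-1) = 2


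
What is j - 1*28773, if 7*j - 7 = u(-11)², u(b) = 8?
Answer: -201340/7 ≈ -28763.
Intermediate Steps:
j = 71/7 (j = 1 + (⅐)*8² = 1 + (⅐)*64 = 1 + 64/7 = 71/7 ≈ 10.143)
j - 1*28773 = 71/7 - 1*28773 = 71/7 - 28773 = -201340/7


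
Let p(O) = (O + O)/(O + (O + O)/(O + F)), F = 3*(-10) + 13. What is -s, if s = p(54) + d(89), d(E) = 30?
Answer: -1244/39 ≈ -31.897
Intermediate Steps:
F = -17 (F = -30 + 13 = -17)
p(O) = 2*O/(O + 2*O/(-17 + O)) (p(O) = (O + O)/(O + (O + O)/(O - 17)) = (2*O)/(O + (2*O)/(-17 + O)) = (2*O)/(O + 2*O/(-17 + O)) = 2*O/(O + 2*O/(-17 + O)))
s = 1244/39 (s = 2*(-17 + 54)/(-15 + 54) + 30 = 2*37/39 + 30 = 2*(1/39)*37 + 30 = 74/39 + 30 = 1244/39 ≈ 31.897)
-s = -1*1244/39 = -1244/39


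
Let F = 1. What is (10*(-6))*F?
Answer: -60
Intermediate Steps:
(10*(-6))*F = (10*(-6))*1 = -60*1 = -60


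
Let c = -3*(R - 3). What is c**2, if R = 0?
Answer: 81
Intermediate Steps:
c = 9 (c = -3*(0 - 3) = -3*(-3) = 9)
c**2 = 9**2 = 81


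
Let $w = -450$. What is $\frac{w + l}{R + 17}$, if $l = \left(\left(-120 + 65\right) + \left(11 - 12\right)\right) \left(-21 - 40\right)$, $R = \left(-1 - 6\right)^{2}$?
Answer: $\frac{1483}{33} \approx 44.939$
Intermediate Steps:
$R = 49$ ($R = \left(-7\right)^{2} = 49$)
$l = 3416$ ($l = \left(-55 + \left(11 - 12\right)\right) \left(-61\right) = \left(-55 - 1\right) \left(-61\right) = \left(-56\right) \left(-61\right) = 3416$)
$\frac{w + l}{R + 17} = \frac{-450 + 3416}{49 + 17} = \frac{2966}{66} = 2966 \cdot \frac{1}{66} = \frac{1483}{33}$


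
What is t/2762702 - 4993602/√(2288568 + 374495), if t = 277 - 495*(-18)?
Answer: 9187/2762702 - 4993602*√2663063/2663063 ≈ -3060.0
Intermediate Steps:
t = 9187 (t = 277 + 8910 = 9187)
t/2762702 - 4993602/√(2288568 + 374495) = 9187/2762702 - 4993602/√(2288568 + 374495) = 9187*(1/2762702) - 4993602*√2663063/2663063 = 9187/2762702 - 4993602*√2663063/2663063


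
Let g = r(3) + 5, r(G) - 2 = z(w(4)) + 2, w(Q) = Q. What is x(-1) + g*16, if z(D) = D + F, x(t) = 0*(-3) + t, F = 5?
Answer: 287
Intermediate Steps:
x(t) = t (x(t) = 0 + t = t)
z(D) = 5 + D (z(D) = D + 5 = 5 + D)
r(G) = 13 (r(G) = 2 + ((5 + 4) + 2) = 2 + (9 + 2) = 2 + 11 = 13)
g = 18 (g = 13 + 5 = 18)
x(-1) + g*16 = -1 + 18*16 = -1 + 288 = 287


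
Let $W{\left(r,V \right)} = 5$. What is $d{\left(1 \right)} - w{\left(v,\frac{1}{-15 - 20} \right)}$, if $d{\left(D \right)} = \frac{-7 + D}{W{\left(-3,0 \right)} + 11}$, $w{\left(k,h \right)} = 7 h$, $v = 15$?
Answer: $- \frac{7}{40} \approx -0.175$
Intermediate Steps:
$d{\left(D \right)} = - \frac{7}{16} + \frac{D}{16}$ ($d{\left(D \right)} = \frac{-7 + D}{5 + 11} = \frac{-7 + D}{16} = \left(-7 + D\right) \frac{1}{16} = - \frac{7}{16} + \frac{D}{16}$)
$d{\left(1 \right)} - w{\left(v,\frac{1}{-15 - 20} \right)} = \left(- \frac{7}{16} + \frac{1}{16} \cdot 1\right) - \frac{7}{-15 - 20} = \left(- \frac{7}{16} + \frac{1}{16}\right) - \frac{7}{-35} = - \frac{3}{8} - 7 \left(- \frac{1}{35}\right) = - \frac{3}{8} - - \frac{1}{5} = - \frac{3}{8} + \frac{1}{5} = - \frac{7}{40}$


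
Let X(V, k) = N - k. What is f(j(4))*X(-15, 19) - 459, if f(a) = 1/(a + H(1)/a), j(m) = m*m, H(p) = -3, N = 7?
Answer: -116319/253 ≈ -459.76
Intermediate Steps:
j(m) = m²
X(V, k) = 7 - k
f(a) = 1/(a - 3/a)
f(j(4))*X(-15, 19) - 459 = (4²/(-3 + (4²)²))*(7 - 1*19) - 459 = (16/(-3 + 16²))*(7 - 19) - 459 = (16/(-3 + 256))*(-12) - 459 = (16/253)*(-12) - 459 = -192/253 - 459 = -116319/253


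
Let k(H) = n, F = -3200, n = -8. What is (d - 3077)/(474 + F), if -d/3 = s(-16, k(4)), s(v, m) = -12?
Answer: 3041/2726 ≈ 1.1156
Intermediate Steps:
k(H) = -8
d = 36 (d = -3*(-12) = 36)
(d - 3077)/(474 + F) = (36 - 3077)/(474 - 3200) = -3041/(-2726) = -3041*(-1/2726) = 3041/2726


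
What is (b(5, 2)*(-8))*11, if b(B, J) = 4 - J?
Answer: -176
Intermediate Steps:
(b(5, 2)*(-8))*11 = ((4 - 1*2)*(-8))*11 = ((4 - 2)*(-8))*11 = (2*(-8))*11 = -16*11 = -176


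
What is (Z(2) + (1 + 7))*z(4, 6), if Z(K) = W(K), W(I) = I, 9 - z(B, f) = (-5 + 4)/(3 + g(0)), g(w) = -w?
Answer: 280/3 ≈ 93.333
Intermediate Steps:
z(B, f) = 28/3 (z(B, f) = 9 - (-5 + 4)/(3 - 1*0) = 9 - (-1)/(3 + 0) = 9 - (-1)/3 = 9 - 1*(-1/3) = 9 + 1/3 = 28/3)
Z(K) = K
(Z(2) + (1 + 7))*z(4, 6) = (2 + (1 + 7))*(28/3) = (2 + 8)*(28/3) = 10*(28/3) = 280/3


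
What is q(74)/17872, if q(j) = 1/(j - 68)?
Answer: 1/107232 ≈ 9.3256e-6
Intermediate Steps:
q(j) = 1/(-68 + j)
q(74)/17872 = 1/((-68 + 74)*17872) = (1/17872)/6 = (1/6)*(1/17872) = 1/107232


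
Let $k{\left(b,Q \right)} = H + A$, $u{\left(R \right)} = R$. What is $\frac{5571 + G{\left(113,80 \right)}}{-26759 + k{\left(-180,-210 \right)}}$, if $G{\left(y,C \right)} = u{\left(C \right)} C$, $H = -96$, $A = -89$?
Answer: $- \frac{11971}{26944} \approx -0.44429$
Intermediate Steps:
$k{\left(b,Q \right)} = -185$ ($k{\left(b,Q \right)} = -96 - 89 = -185$)
$G{\left(y,C \right)} = C^{2}$ ($G{\left(y,C \right)} = C C = C^{2}$)
$\frac{5571 + G{\left(113,80 \right)}}{-26759 + k{\left(-180,-210 \right)}} = \frac{5571 + 80^{2}}{-26759 - 185} = \frac{5571 + 6400}{-26944} = 11971 \left(- \frac{1}{26944}\right) = - \frac{11971}{26944}$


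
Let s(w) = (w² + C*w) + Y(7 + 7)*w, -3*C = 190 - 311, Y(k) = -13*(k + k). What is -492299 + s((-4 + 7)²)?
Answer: -495131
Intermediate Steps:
Y(k) = -26*k
C = 121/3 (C = -(190 - 311)/3 = -⅓*(-121) = 121/3 ≈ 40.333)
s(w) = w² - 971*w/3 (s(w) = (w² + 121*w/3) + (-26*(7 + 7))*w = (w² + 121*w/3) + (-26*14)*w = (w² + 121*w/3) - 364*w = w² - 971*w/3)
-492299 + s((-4 + 7)²) = -492299 + (-4 + 7)²*(-971 + 3*(-4 + 7)²)/3 = -492299 + (⅓)*3²*(-971 + 3*3²) = -492299 + (⅓)*9*(-971 + 3*9) = -492299 + (⅓)*9*(-971 + 27) = -492299 + (⅓)*9*(-944) = -492299 - 2832 = -495131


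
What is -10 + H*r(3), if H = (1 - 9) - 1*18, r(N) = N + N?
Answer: -166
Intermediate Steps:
r(N) = 2*N
H = -26 (H = -8 - 18 = -26)
-10 + H*r(3) = -10 - 52*3 = -10 - 26*6 = -10 - 156 = -166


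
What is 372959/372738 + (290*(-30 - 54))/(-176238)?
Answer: 4156080329/3649477758 ≈ 1.1388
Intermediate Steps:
372959/372738 + (290*(-30 - 54))/(-176238) = 372959*(1/372738) + (290*(-84))*(-1/176238) = 372959/372738 - 24360*(-1/176238) = 372959/372738 + 4060/29373 = 4156080329/3649477758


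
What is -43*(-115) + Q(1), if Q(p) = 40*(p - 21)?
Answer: 4145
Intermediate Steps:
Q(p) = -840 + 40*p (Q(p) = 40*(-21 + p) = -840 + 40*p)
-43*(-115) + Q(1) = -43*(-115) + (-840 + 40*1) = 4945 + (-840 + 40) = 4945 - 800 = 4145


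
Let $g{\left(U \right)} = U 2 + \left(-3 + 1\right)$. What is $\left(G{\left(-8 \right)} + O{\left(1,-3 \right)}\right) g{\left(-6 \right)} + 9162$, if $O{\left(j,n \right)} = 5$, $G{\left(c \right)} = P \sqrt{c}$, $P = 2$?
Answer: $9092 - 56 i \sqrt{2} \approx 9092.0 - 79.196 i$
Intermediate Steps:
$G{\left(c \right)} = 2 \sqrt{c}$
$g{\left(U \right)} = -2 + 2 U$ ($g{\left(U \right)} = 2 U - 2 = -2 + 2 U$)
$\left(G{\left(-8 \right)} + O{\left(1,-3 \right)}\right) g{\left(-6 \right)} + 9162 = \left(2 \sqrt{-8} + 5\right) \left(-2 + 2 \left(-6\right)\right) + 9162 = \left(2 \cdot 2 i \sqrt{2} + 5\right) \left(-2 - 12\right) + 9162 = \left(4 i \sqrt{2} + 5\right) \left(-14\right) + 9162 = \left(5 + 4 i \sqrt{2}\right) \left(-14\right) + 9162 = \left(-70 - 56 i \sqrt{2}\right) + 9162 = 9092 - 56 i \sqrt{2}$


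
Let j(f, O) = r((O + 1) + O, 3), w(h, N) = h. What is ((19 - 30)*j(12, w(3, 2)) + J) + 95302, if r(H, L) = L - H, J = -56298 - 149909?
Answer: -110861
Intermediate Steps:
J = -206207
j(f, O) = 2 - 2*O (j(f, O) = 3 - ((O + 1) + O) = 3 - ((1 + O) + O) = 3 - (1 + 2*O) = 3 + (-1 - 2*O) = 2 - 2*O)
((19 - 30)*j(12, w(3, 2)) + J) + 95302 = ((19 - 30)*(2 - 2*3) - 206207) + 95302 = (-11*(2 - 6) - 206207) + 95302 = (-11*(-4) - 206207) + 95302 = (44 - 206207) + 95302 = -206163 + 95302 = -110861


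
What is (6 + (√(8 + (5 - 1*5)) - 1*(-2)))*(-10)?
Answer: -80 - 20*√2 ≈ -108.28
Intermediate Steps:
(6 + (√(8 + (5 - 1*5)) - 1*(-2)))*(-10) = (6 + (√(8 + (5 - 5)) + 2))*(-10) = (6 + (√(8 + 0) + 2))*(-10) = (6 + (√8 + 2))*(-10) = (6 + (2*√2 + 2))*(-10) = (6 + (2 + 2*√2))*(-10) = (8 + 2*√2)*(-10) = -80 - 20*√2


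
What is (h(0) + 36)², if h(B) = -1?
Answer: 1225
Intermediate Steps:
(h(0) + 36)² = (-1 + 36)² = 35² = 1225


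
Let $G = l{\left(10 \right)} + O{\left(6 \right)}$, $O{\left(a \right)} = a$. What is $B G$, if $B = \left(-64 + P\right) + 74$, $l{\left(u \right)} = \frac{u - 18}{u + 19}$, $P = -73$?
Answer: $- \frac{10458}{29} \approx -360.62$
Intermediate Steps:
$l{\left(u \right)} = \frac{-18 + u}{19 + u}$
$G = \frac{166}{29}$ ($G = \frac{-18 + 10}{19 + 10} + 6 = \frac{1}{29} \left(-8\right) + 6 = - \frac{8}{29} + 6 = \frac{166}{29} \approx 5.7241$)
$B = -63$ ($B = \left(-64 - 73\right) + 74 = -137 + 74 = -63$)
$B G = \left(-63\right) \frac{166}{29} = - \frac{10458}{29}$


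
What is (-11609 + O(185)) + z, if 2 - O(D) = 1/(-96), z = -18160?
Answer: -2857631/96 ≈ -29767.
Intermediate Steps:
O(D) = 193/96 (O(D) = 2 - 1/(-96) = 2 - 1*(-1/96) = 2 + 1/96 = 193/96)
(-11609 + O(185)) + z = (-11609 + 193/96) - 18160 = -1114271/96 - 18160 = -2857631/96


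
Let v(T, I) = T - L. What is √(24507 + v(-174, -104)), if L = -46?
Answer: √24379 ≈ 156.14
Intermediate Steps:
v(T, I) = 46 + T (v(T, I) = T - 1*(-46) = T + 46 = 46 + T)
√(24507 + v(-174, -104)) = √(24507 + (46 - 174)) = √(24507 - 128) = √24379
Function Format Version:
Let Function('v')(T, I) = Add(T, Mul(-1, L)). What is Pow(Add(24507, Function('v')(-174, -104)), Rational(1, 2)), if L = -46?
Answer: Pow(24379, Rational(1, 2)) ≈ 156.14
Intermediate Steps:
Function('v')(T, I) = Add(46, T) (Function('v')(T, I) = Add(T, Mul(-1, -46)) = Add(T, 46) = Add(46, T))
Pow(Add(24507, Function('v')(-174, -104)), Rational(1, 2)) = Pow(Add(24507, Add(46, -174)), Rational(1, 2)) = Pow(Add(24507, -128), Rational(1, 2)) = Pow(24379, Rational(1, 2))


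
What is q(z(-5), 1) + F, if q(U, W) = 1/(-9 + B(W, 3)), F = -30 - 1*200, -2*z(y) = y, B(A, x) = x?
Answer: -1381/6 ≈ -230.17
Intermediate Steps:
z(y) = -y/2
F = -230 (F = -30 - 200 = -230)
q(U, W) = -⅙ (q(U, W) = 1/(-9 + 3) = 1/(-6) = -⅙)
q(z(-5), 1) + F = -⅙ - 230 = -1381/6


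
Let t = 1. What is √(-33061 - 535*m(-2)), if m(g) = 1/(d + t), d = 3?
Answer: 23*I*√251/2 ≈ 182.19*I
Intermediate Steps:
m(g) = ¼ (m(g) = 1/(3 + 1) = 1/4 = ¼)
√(-33061 - 535*m(-2)) = √(-33061 - 535*¼) = √(-33061 - 535/4) = √(-132779/4) = 23*I*√251/2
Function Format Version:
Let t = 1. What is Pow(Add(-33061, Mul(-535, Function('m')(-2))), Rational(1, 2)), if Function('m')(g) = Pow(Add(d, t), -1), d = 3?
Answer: Mul(Rational(23, 2), I, Pow(251, Rational(1, 2))) ≈ Mul(182.19, I)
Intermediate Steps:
Function('m')(g) = Rational(1, 4) (Function('m')(g) = Pow(Add(3, 1), -1) = Pow(4, -1) = Rational(1, 4))
Pow(Add(-33061, Mul(-535, Function('m')(-2))), Rational(1, 2)) = Pow(Add(-33061, Mul(-535, Rational(1, 4))), Rational(1, 2)) = Pow(Add(-33061, Rational(-535, 4)), Rational(1, 2)) = Pow(Rational(-132779, 4), Rational(1, 2)) = Mul(Rational(23, 2), I, Pow(251, Rational(1, 2)))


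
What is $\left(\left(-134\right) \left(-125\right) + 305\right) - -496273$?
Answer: $513328$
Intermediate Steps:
$\left(\left(-134\right) \left(-125\right) + 305\right) - -496273 = \left(16750 + 305\right) + 496273 = 17055 + 496273 = 513328$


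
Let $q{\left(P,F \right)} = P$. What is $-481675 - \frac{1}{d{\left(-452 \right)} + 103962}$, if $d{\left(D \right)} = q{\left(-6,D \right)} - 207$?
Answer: $- \frac{49973299576}{103749} \approx -4.8168 \cdot 10^{5}$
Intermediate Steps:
$d{\left(D \right)} = -213$ ($d{\left(D \right)} = -6 - 207 = -213$)
$-481675 - \frac{1}{d{\left(-452 \right)} + 103962} = -481675 - \frac{1}{-213 + 103962} = -481675 - \frac{1}{103749} = - \frac{49973299576}{103749}$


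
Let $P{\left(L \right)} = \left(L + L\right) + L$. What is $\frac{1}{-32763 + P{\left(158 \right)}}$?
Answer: $- \frac{1}{32289} \approx -3.097 \cdot 10^{-5}$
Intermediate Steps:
$P{\left(L \right)} = 3 L$ ($P{\left(L \right)} = 2 L + L = 3 L$)
$\frac{1}{-32763 + P{\left(158 \right)}} = \frac{1}{-32763 + 3 \cdot 158} = \frac{1}{-32763 + 474} = \frac{1}{-32289} = - \frac{1}{32289}$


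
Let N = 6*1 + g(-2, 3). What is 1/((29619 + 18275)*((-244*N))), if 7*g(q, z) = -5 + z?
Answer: -1/66777920 ≈ -1.4975e-8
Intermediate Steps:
g(q, z) = -5/7 + z/7 (g(q, z) = (-5 + z)/7 = -5/7 + z/7)
N = 40/7 (N = 6*1 + (-5/7 + (⅐)*3) = 6 + (-5/7 + 3/7) = 6 - 2/7 = 40/7 ≈ 5.7143)
1/((29619 + 18275)*((-244*N))) = 1/((29619 + 18275)*((-244*40/7))) = 1/(47894*(-9760/7)) = (1/47894)*(-7/9760) = -1/66777920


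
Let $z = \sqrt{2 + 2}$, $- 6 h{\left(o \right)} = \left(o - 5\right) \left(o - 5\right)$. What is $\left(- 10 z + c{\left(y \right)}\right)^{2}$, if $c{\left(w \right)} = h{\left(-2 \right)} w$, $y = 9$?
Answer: $\frac{34969}{4} \approx 8742.3$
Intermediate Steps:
$h{\left(o \right)} = - \frac{\left(-5 + o\right)^{2}}{6}$ ($h{\left(o \right)} = - \frac{\left(o - 5\right) \left(o - 5\right)}{6} = - \frac{\left(-5 + o\right) \left(-5 + o\right)}{6} = - \frac{\left(-5 + o\right)^{2}}{6}$)
$z = 2$ ($z = \sqrt{4} = 2$)
$c{\left(w \right)} = - \frac{49 w}{6}$ ($c{\left(w \right)} = - \frac{\left(-5 - 2\right)^{2}}{6} w = - \frac{\left(-7\right)^{2}}{6} w = \left(- \frac{1}{6}\right) 49 w = - \frac{49 w}{6}$)
$\left(- 10 z + c{\left(y \right)}\right)^{2} = \left(\left(-10\right) 2 - \frac{147}{2}\right)^{2} = \left(-20 - \frac{147}{2}\right)^{2} = \left(- \frac{187}{2}\right)^{2} = \frac{34969}{4}$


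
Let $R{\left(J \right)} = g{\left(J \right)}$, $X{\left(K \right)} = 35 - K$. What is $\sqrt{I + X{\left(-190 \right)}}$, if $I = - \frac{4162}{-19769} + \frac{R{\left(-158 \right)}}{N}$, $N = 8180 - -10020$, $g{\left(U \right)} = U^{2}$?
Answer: $\frac{\sqrt{73329367391216482}}{17989790} \approx 15.053$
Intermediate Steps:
$N = 18200$ ($N = 8180 + 10020 = 18200$)
$R{\left(J \right)} = J^{2}$
$I = \frac{142315429}{89948950}$ ($I = - \frac{4162}{-19769} + \frac{\left(-158\right)^{2}}{18200} = \left(-4162\right) \left(- \frac{1}{19769}\right) + 24964 \cdot \frac{1}{18200} = \frac{4162}{19769} + \frac{6241}{4550} = \frac{142315429}{89948950} \approx 1.5822$)
$\sqrt{I + X{\left(-190 \right)}} = \sqrt{\frac{142315429}{89948950} + \left(35 - -190\right)} = \sqrt{\frac{142315429}{89948950} + \left(35 + 190\right)} = \sqrt{\frac{142315429}{89948950} + 225} = \sqrt{\frac{20380829179}{89948950}} = \frac{\sqrt{73329367391216482}}{17989790}$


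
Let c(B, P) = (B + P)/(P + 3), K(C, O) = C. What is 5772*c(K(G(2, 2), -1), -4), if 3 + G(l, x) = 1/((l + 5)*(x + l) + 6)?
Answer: 683982/17 ≈ 40234.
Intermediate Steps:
G(l, x) = -3 + 1/(6 + (5 + l)*(l + x)) (G(l, x) = -3 + 1/((l + 5)*(x + l) + 6) = -3 + 1/((5 + l)*(l + x) + 6) = -3 + 1/(6 + (5 + l)*(l + x)))
c(B, P) = (B + P)/(3 + P)
5772*c(K(G(2, 2), -1), -4) = 5772*(((-17 - 15*2 - 15*2 - 3*2² - 3*2*2)/(6 + 2² + 5*2 + 5*2 + 2*2) - 4)/(3 - 4)) = 5772*(((-17 - 30 - 30 - 3*4 - 12)/(6 + 4 + 10 + 10 + 4) - 4)/(-1)) = 5772*(-((-17 - 30 - 30 - 12 - 12)/34 - 4)) = 5772*(-((1/34)*(-101) - 4)) = 5772*(-(-101/34 - 4)) = 5772*(-1*(-237/34)) = 5772*(237/34) = 683982/17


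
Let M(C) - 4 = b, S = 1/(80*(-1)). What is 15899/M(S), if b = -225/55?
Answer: -174889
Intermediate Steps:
S = -1/80 (S = 1/(-80) = -1/80 ≈ -0.012500)
b = -45/11 (b = -225*1/55 = -45/11 ≈ -4.0909)
M(C) = -1/11 (M(C) = 4 - 45/11 = -1/11)
15899/M(S) = 15899/(-1/11) = 15899*(-11) = -174889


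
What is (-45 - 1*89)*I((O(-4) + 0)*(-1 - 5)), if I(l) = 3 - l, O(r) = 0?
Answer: -402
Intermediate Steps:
(-45 - 1*89)*I((O(-4) + 0)*(-1 - 5)) = (-45 - 1*89)*(3 - (0 + 0)*(-1 - 5)) = (-45 - 89)*(3 - 0*(-6)) = -134*(3 - 1*0) = -134*(3 + 0) = -134*3 = -402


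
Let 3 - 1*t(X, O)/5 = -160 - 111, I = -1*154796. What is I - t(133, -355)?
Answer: -156166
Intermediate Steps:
I = -154796
t(X, O) = 1370 (t(X, O) = 15 - 5*(-160 - 111) = 15 - 5*(-271) = 15 + 1355 = 1370)
I - t(133, -355) = -154796 - 1*1370 = -154796 - 1370 = -156166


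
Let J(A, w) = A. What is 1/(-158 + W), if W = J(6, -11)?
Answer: -1/152 ≈ -0.0065789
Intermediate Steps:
W = 6
1/(-158 + W) = 1/(-158 + 6) = 1/(-152) = -1/152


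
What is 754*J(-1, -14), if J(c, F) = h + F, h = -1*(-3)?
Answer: -8294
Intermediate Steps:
h = 3
J(c, F) = 3 + F
754*J(-1, -14) = 754*(3 - 14) = 754*(-11) = -8294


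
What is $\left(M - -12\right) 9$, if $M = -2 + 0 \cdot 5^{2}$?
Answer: $90$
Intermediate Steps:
$M = -2$ ($M = -2 + 0 \cdot 25 = -2 + 0 = -2$)
$\left(M - -12\right) 9 = \left(-2 - -12\right) 9 = \left(-2 + 12\right) 9 = 10 \cdot 9 = 90$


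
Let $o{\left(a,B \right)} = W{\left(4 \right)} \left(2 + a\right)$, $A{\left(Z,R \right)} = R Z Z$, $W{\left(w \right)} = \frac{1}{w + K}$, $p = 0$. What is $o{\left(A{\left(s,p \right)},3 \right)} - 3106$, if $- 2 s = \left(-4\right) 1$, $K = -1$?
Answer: $- \frac{9316}{3} \approx -3105.3$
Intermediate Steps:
$s = 2$ ($s = - \frac{\left(-4\right) 1}{2} = \left(- \frac{1}{2}\right) \left(-4\right) = 2$)
$W{\left(w \right)} = \frac{1}{-1 + w}$ ($W{\left(w \right)} = \frac{1}{w - 1} = \frac{1}{-1 + w}$)
$A{\left(Z,R \right)} = R Z^{2}$
$o{\left(a,B \right)} = \frac{2}{3} + \frac{a}{3}$ ($o{\left(a,B \right)} = \frac{2 + a}{-1 + 4} = \frac{2 + a}{3} = \frac{2}{3} + \frac{a}{3}$)
$o{\left(A{\left(s,p \right)},3 \right)} - 3106 = \left(\frac{2}{3} + \frac{0 \cdot 2^{2}}{3}\right) - 3106 = \left(\frac{2}{3} + \frac{0 \cdot 4}{3}\right) - 3106 = \left(\frac{2}{3} + \frac{1}{3} \cdot 0\right) - 3106 = \left(\frac{2}{3} + 0\right) - 3106 = \frac{2}{3} - 3106 = - \frac{9316}{3}$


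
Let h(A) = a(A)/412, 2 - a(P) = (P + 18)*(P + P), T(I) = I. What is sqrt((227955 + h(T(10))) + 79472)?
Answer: sqrt(13045914698)/206 ≈ 554.46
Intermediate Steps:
a(P) = 2 - 2*P*(18 + P) (a(P) = 2 - (P + 18)*(P + P) = 2 - (18 + P)*2*P = 2 - 2*P*(18 + P))
h(A) = 1/206 - 9*A/103 - A**2/206 (h(A) = (2 - 36*A - 2*A**2)/412 = (2 - 36*A - 2*A**2)*(1/412) = 1/206 - 9*A/103 - A**2/206)
sqrt((227955 + h(T(10))) + 79472) = sqrt((227955 + (1/206 - 9/103*10 - 1/206*10**2)) + 79472) = sqrt((227955 + (1/206 - 90/103 - 1/206*100)) + 79472) = sqrt((227955 + (1/206 - 90/103 - 50/103)) + 79472) = sqrt((227955 - 279/206) + 79472) = sqrt(46958451/206 + 79472) = sqrt(63329683/206) = sqrt(13045914698)/206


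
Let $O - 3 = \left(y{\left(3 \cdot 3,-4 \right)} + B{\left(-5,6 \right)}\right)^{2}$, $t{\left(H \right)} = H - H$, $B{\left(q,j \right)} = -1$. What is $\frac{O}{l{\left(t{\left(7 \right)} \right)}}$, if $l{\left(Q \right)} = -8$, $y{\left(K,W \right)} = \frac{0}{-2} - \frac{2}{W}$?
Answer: $- \frac{13}{32} \approx -0.40625$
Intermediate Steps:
$t{\left(H \right)} = 0$
$y{\left(K,W \right)} = - \frac{2}{W}$ ($y{\left(K,W \right)} = 0 \left(- \frac{1}{2}\right) - \frac{2}{W} = 0 - \frac{2}{W} = - \frac{2}{W}$)
$O = \frac{13}{4}$ ($O = 3 + \left(- \frac{2}{-4} - 1\right)^{2} = 3 + \left(\left(-2\right) \left(- \frac{1}{4}\right) - 1\right)^{2} = 3 + \left(\frac{1}{2} - 1\right)^{2} = 3 + \left(- \frac{1}{2}\right)^{2} = 3 + \frac{1}{4} = \frac{13}{4} \approx 3.25$)
$\frac{O}{l{\left(t{\left(7 \right)} \right)}} = \frac{13}{4 \left(-8\right)} = \frac{13}{4} \left(- \frac{1}{8}\right) = - \frac{13}{32}$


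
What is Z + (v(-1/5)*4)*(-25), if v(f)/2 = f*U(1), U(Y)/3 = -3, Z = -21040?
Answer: -21400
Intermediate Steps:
U(Y) = -9 (U(Y) = 3*(-3) = -9)
v(f) = -18*f (v(f) = 2*(f*(-9)) = 2*(-9*f) = -18*f)
Z + (v(-1/5)*4)*(-25) = -21040 + (-(-18)/5*4)*(-25) = -21040 + (-18*(-⅕)*4)*(-25) = -21040 + ((18/5)*4)*(-25) = -21040 + (72/5)*(-25) = -21040 - 360 = -21400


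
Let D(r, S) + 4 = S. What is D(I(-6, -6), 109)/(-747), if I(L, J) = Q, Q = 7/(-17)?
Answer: -35/249 ≈ -0.14056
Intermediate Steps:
Q = -7/17 (Q = 7*(-1/17) = -7/17 ≈ -0.41176)
I(L, J) = -7/17
D(r, S) = -4 + S
D(I(-6, -6), 109)/(-747) = (-4 + 109)/(-747) = 105*(-1/747) = -35/249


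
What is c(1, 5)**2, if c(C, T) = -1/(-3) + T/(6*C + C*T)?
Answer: 676/1089 ≈ 0.62075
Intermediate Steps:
c(C, T) = 1/3 + T/(6*C + C*T) (c(C, T) = -1*(-1/3) + T/(6*C + C*T) = 1/3 + T/(6*C + C*T))
c(1, 5)**2 = ((5 + 2*1 + (1/3)*1*5)/(1*(6 + 5)))**2 = (1*(5 + 2 + 5/3)/11)**2 = (1*(1/11)*(26/3))**2 = (26/33)**2 = 676/1089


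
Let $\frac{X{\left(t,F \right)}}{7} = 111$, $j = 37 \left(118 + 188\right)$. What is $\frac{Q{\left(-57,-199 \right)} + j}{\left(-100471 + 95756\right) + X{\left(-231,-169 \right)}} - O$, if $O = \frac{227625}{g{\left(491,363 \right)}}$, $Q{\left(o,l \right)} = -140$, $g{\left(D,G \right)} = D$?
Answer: $- \frac{450938806}{966779} \approx -466.43$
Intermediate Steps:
$j = 11322$ ($j = 37 \cdot 306 = 11322$)
$X{\left(t,F \right)} = 777$ ($X{\left(t,F \right)} = 7 \cdot 111 = 777$)
$O = \frac{227625}{491} \approx 463.59$
$\frac{Q{\left(-57,-199 \right)} + j}{\left(-100471 + 95756\right) + X{\left(-231,-169 \right)}} - O = \frac{-140 + 11322}{\left(-100471 + 95756\right) + 777} - \frac{227625}{491} = \frac{11182}{-4715 + 777} - \frac{227625}{491} = \frac{11182}{-3938} - \frac{227625}{491} = 11182 \left(- \frac{1}{3938}\right) - \frac{227625}{491} = - \frac{5591}{1969} - \frac{227625}{491} = - \frac{450938806}{966779}$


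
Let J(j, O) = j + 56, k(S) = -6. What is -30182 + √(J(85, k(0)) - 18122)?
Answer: -30182 + I*√17981 ≈ -30182.0 + 134.09*I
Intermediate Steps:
J(j, O) = 56 + j
-30182 + √(J(85, k(0)) - 18122) = -30182 + √((56 + 85) - 18122) = -30182 + √(141 - 18122) = -30182 + √(-17981) = -30182 + I*√17981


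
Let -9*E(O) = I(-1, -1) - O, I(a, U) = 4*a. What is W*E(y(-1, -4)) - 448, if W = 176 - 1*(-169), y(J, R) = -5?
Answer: -1459/3 ≈ -486.33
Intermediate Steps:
E(O) = 4/9 + O/9 (E(O) = -(4*(-1) - O)/9 = -(-4 - O)/9 = 4/9 + O/9)
W = 345 (W = 176 + 169 = 345)
W*E(y(-1, -4)) - 448 = 345*(4/9 + (1/9)*(-5)) - 448 = 345*(4/9 - 5/9) - 448 = 345*(-1/9) - 448 = -115/3 - 448 = -1459/3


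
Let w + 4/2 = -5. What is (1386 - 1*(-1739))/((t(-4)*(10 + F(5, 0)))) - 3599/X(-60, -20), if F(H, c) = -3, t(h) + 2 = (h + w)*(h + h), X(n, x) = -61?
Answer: 38643/602 ≈ 64.191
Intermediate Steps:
w = -7 (w = -2 - 5 = -7)
t(h) = -2 + 2*h*(-7 + h) (t(h) = -2 + (h - 7)*(h + h) = -2 + (-7 + h)*(2*h) = -2 + 2*h*(-7 + h))
(1386 - 1*(-1739))/((t(-4)*(10 + F(5, 0)))) - 3599/X(-60, -20) = (1386 - 1*(-1739))/(((-2 - 14*(-4) + 2*(-4)²)*(10 - 3))) - 3599/(-61) = (1386 + 1739)/(((-2 + 56 + 2*16)*7)) - 3599*(-1/61) = 3125/(((-2 + 56 + 32)*7)) + 59 = 3125/((86*7)) + 59 = 3125/602 + 59 = 38643/602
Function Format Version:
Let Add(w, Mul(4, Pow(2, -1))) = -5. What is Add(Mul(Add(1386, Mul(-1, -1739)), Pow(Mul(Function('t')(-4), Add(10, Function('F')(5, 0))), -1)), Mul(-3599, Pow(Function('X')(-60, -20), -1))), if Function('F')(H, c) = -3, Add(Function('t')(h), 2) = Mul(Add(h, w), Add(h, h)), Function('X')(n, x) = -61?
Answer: Rational(38643, 602) ≈ 64.191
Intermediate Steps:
w = -7 (w = Add(-2, -5) = -7)
Function('t')(h) = Add(-2, Mul(2, h, Add(-7, h))) (Function('t')(h) = Add(-2, Mul(Add(h, -7), Add(h, h))) = Add(-2, Mul(Add(-7, h), Mul(2, h))) = Add(-2, Mul(2, h, Add(-7, h))))
Add(Mul(Add(1386, Mul(-1, -1739)), Pow(Mul(Function('t')(-4), Add(10, Function('F')(5, 0))), -1)), Mul(-3599, Pow(Function('X')(-60, -20), -1))) = Add(Mul(Add(1386, Mul(-1, -1739)), Pow(Mul(Add(-2, Mul(-14, -4), Mul(2, Pow(-4, 2))), Add(10, -3)), -1)), Mul(-3599, Pow(-61, -1))) = Add(Mul(Add(1386, 1739), Pow(Mul(Add(-2, 56, Mul(2, 16)), 7), -1)), Mul(-3599, Rational(-1, 61))) = Add(Mul(3125, Pow(Mul(Add(-2, 56, 32), 7), -1)), 59) = Add(Mul(3125, Pow(Mul(86, 7), -1)), 59) = Add(Mul(3125, Pow(602, -1)), 59) = Add(Mul(3125, Rational(1, 602)), 59) = Add(Rational(3125, 602), 59) = Rational(38643, 602)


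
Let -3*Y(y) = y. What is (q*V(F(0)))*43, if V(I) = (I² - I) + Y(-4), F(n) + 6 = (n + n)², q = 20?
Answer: 111800/3 ≈ 37267.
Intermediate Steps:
Y(y) = -y/3
F(n) = -6 + 4*n² (F(n) = -6 + (n + n)² = -6 + (2*n)² = -6 + 4*n²)
V(I) = 4/3 + I² - I (V(I) = (I² - I) - ⅓*(-4) = (I² - I) + 4/3 = 4/3 + I² - I)
(q*V(F(0)))*43 = (20*(4/3 + (-6 + 4*0²)² - (-6 + 4*0²)))*43 = (20*(4/3 + (-6 + 4*0)² - (-6 + 4*0)))*43 = (20*(4/3 + (-6 + 0)² - (-6 + 0)))*43 = (20*(4/3 + (-6)² - 1*(-6)))*43 = (20*(4/3 + 36 + 6))*43 = (20*(130/3))*43 = (2600/3)*43 = 111800/3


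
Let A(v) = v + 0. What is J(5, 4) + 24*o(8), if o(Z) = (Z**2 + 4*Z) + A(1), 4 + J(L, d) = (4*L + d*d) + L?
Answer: 2365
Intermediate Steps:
A(v) = v
J(L, d) = -4 + d**2 + 5*L (J(L, d) = -4 + ((4*L + d*d) + L) = -4 + ((4*L + d**2) + L) = -4 + ((d**2 + 4*L) + L) = -4 + (d**2 + 5*L) = -4 + d**2 + 5*L)
o(Z) = 1 + Z**2 + 4*Z (o(Z) = (Z**2 + 4*Z) + 1 = 1 + Z**2 + 4*Z)
J(5, 4) + 24*o(8) = (-4 + 4**2 + 5*5) + 24*(1 + 8**2 + 4*8) = (-4 + 16 + 25) + 24*(1 + 64 + 32) = 37 + 24*97 = 37 + 2328 = 2365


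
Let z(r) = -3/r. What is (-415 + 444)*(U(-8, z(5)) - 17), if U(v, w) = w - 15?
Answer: -4727/5 ≈ -945.40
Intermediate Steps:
U(v, w) = -15 + w
(-415 + 444)*(U(-8, z(5)) - 17) = (-415 + 444)*((-15 - 3/5) - 17) = 29*((-15 - 3*⅕) - 17) = 29*((-15 - ⅗) - 17) = 29*(-78/5 - 17) = 29*(-163/5) = -4727/5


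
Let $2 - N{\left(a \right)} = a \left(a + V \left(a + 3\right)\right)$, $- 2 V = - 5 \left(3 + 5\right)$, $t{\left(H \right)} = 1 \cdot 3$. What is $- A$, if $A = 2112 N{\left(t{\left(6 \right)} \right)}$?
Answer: $775104$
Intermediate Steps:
$t{\left(H \right)} = 3$
$V = 20$ ($V = - \frac{\left(-5\right) \left(3 + 5\right)}{2} = - \frac{\left(-5\right) 8}{2} = \left(- \frac{1}{2}\right) \left(-40\right) = 20$)
$N{\left(a \right)} = 2 - a \left(60 + 21 a\right)$ ($N{\left(a \right)} = 2 - a \left(a + 20 \left(a + 3\right)\right) = 2 - a \left(a + 20 \left(3 + a\right)\right) = 2 - a \left(a + \left(60 + 20 a\right)\right) = 2 - a \left(60 + 21 a\right)$)
$A = -775104$ ($A = 2112 \left(2 - 180 - 21 \cdot 3^{2}\right) = 2112 \left(2 - 180 - 189\right) = 2112 \left(-367\right) = -775104$)
$- A = \left(-1\right) \left(-775104\right) = 775104$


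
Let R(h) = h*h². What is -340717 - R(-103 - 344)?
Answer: 88973906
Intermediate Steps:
R(h) = h³
-340717 - R(-103 - 344) = -340717 - (-103 - 344)³ = -340717 - 1*(-447)³ = -340717 - 1*(-89314623) = -340717 + 89314623 = 88973906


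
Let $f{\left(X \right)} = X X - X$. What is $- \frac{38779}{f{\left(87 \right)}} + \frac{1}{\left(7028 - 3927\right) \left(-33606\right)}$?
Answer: $- \frac{336770428663}{64976310441} \approx -5.183$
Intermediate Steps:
$f{\left(X \right)} = X^{2} - X$
$- \frac{38779}{f{\left(87 \right)}} + \frac{1}{\left(7028 - 3927\right) \left(-33606\right)} = - \frac{38779}{87 \left(-1 + 87\right)} + \frac{1}{\left(7028 - 3927\right) \left(-33606\right)} = - \frac{38779}{87 \cdot 86} + \frac{1}{3101} \left(- \frac{1}{33606}\right) = - \frac{38779}{7482} + \frac{1}{3101} \left(- \frac{1}{33606}\right) = \left(-38779\right) \frac{1}{7482} - \frac{1}{104212206} = - \frac{38779}{7482} - \frac{1}{104212206} = - \frac{336770428663}{64976310441}$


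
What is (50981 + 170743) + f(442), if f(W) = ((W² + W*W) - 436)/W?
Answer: 49196150/221 ≈ 2.2261e+5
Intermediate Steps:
f(W) = (-436 + 2*W²)/W (f(W) = ((W² + W²) - 436)/W = (2*W² - 436)/W = (-436 + 2*W²)/W)
(50981 + 170743) + f(442) = (50981 + 170743) + (-436/442 + 2*442) = 221724 + (-436*1/442 + 884) = 221724 + (-218/221 + 884) = 221724 + 195146/221 = 49196150/221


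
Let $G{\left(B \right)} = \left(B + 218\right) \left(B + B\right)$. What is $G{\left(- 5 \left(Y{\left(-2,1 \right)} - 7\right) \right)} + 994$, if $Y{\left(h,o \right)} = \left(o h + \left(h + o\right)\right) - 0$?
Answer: $27794$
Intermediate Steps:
$Y{\left(h,o \right)} = h + o + h o$ ($Y{\left(h,o \right)} = \left(h o + \left(h + o\right)\right) + 0 = \left(h + o + h o\right) + 0 = h + o + h o$)
$G{\left(B \right)} = 2 B \left(218 + B\right)$ ($G{\left(B \right)} = \left(218 + B\right) 2 B = 2 B \left(218 + B\right)$)
$G{\left(- 5 \left(Y{\left(-2,1 \right)} - 7\right) \right)} + 994 = 2 \left(- 5 \left(\left(-2 + 1 - 2\right) - 7\right)\right) \left(218 - 5 \left(\left(-2 + 1 - 2\right) - 7\right)\right) + 994 = 2 \left(- 5 \left(-3 - 7\right)\right) \left(218 - 5 \left(-3 - 7\right)\right) + 994 = 2 \left(\left(-5\right) \left(-10\right)\right) \left(218 - -50\right) + 994 = 2 \cdot 50 \left(218 + 50\right) + 994 = 2 \cdot 50 \cdot 268 + 994 = 26800 + 994 = 27794$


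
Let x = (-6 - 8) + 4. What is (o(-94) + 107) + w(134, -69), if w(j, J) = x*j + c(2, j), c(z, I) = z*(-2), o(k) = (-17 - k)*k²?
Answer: 679135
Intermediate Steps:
x = -10 (x = -14 + 4 = -10)
o(k) = k²*(-17 - k)
c(z, I) = -2*z
w(j, J) = -4 - 10*j (w(j, J) = -10*j - 2*2 = -10*j - 4 = -4 - 10*j)
(o(-94) + 107) + w(134, -69) = ((-94)²*(-17 - 1*(-94)) + 107) + (-4 - 10*134) = (8836*(-17 + 94) + 107) + (-4 - 1340) = (8836*77 + 107) - 1344 = (680372 + 107) - 1344 = 680479 - 1344 = 679135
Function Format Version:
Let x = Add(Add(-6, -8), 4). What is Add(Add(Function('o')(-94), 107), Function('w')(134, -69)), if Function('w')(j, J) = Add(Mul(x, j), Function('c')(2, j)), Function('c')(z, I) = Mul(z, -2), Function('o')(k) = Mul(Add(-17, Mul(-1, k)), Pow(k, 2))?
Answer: 679135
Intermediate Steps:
x = -10 (x = Add(-14, 4) = -10)
Function('o')(k) = Mul(Pow(k, 2), Add(-17, Mul(-1, k)))
Function('c')(z, I) = Mul(-2, z)
Function('w')(j, J) = Add(-4, Mul(-10, j)) (Function('w')(j, J) = Add(Mul(-10, j), Mul(-2, 2)) = Add(Mul(-10, j), -4) = Add(-4, Mul(-10, j)))
Add(Add(Function('o')(-94), 107), Function('w')(134, -69)) = Add(Add(Mul(Pow(-94, 2), Add(-17, Mul(-1, -94))), 107), Add(-4, Mul(-10, 134))) = Add(Add(Mul(8836, Add(-17, 94)), 107), Add(-4, -1340)) = Add(Add(Mul(8836, 77), 107), -1344) = Add(Add(680372, 107), -1344) = Add(680479, -1344) = 679135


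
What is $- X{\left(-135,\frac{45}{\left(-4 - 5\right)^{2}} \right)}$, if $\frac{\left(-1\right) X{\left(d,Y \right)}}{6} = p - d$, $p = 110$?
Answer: $1470$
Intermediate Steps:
$X{\left(d,Y \right)} = -660 + 6 d$ ($X{\left(d,Y \right)} = - 6 \left(110 - d\right) = -660 + 6 d$)
$- X{\left(-135,\frac{45}{\left(-4 - 5\right)^{2}} \right)} = - (-660 + 6 \left(-135\right)) = - (-660 - 810) = \left(-1\right) \left(-1470\right) = 1470$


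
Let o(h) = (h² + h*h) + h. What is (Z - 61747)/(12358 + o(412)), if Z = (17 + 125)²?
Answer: -41583/352258 ≈ -0.11805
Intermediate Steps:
o(h) = h + 2*h² (o(h) = (h² + h²) + h = 2*h² + h = h + 2*h²)
Z = 20164 (Z = 142² = 20164)
(Z - 61747)/(12358 + o(412)) = (20164 - 61747)/(12358 + 412*(1 + 2*412)) = -41583/(12358 + 412*(1 + 824)) = -41583/(12358 + 412*825) = -41583/(12358 + 339900) = -41583/352258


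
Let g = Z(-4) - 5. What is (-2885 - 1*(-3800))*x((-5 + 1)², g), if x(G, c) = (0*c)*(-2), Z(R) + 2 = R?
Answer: 0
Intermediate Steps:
Z(R) = -2 + R
g = -11 (g = (-2 - 4) - 5 = -6 - 5 = -11)
x(G, c) = 0 (x(G, c) = 0*(-2) = 0)
(-2885 - 1*(-3800))*x((-5 + 1)², g) = (-2885 - 1*(-3800))*0 = (-2885 + 3800)*0 = 915*0 = 0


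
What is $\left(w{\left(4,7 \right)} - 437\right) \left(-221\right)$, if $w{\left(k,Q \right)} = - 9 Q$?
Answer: $110500$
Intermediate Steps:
$\left(w{\left(4,7 \right)} - 437\right) \left(-221\right) = \left(\left(-9\right) 7 - 437\right) \left(-221\right) = \left(-63 - 437\right) \left(-221\right) = \left(-500\right) \left(-221\right) = 110500$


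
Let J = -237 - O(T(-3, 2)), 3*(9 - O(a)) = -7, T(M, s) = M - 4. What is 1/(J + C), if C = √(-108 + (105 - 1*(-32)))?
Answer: -2235/554764 - 9*√29/554764 ≈ -0.0041161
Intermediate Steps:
T(M, s) = -4 + M
O(a) = 34/3 (O(a) = 9 - ⅓*(-7) = 9 + 7/3 = 34/3)
J = -745/3 (J = -237 - 1*34/3 = -237 - 34/3 = -745/3 ≈ -248.33)
C = √29 (C = √(-108 + (105 + 32)) = √(-108 + 137) = √29 ≈ 5.3852)
1/(J + C) = 1/(-745/3 + √29)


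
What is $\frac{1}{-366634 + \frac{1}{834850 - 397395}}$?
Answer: $- \frac{437455}{160385876469} \approx -2.7275 \cdot 10^{-6}$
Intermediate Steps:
$\frac{1}{-366634 + \frac{1}{834850 - 397395}} = \frac{1}{-366634 + \frac{1}{437455}} = \frac{1}{- \frac{160385876469}{437455}} = - \frac{437455}{160385876469}$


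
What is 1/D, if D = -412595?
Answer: -1/412595 ≈ -2.4237e-6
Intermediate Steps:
1/D = 1/(-412595) = -1/412595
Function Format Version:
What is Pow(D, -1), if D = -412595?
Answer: Rational(-1, 412595) ≈ -2.4237e-6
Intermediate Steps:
Pow(D, -1) = Pow(-412595, -1) = Rational(-1, 412595)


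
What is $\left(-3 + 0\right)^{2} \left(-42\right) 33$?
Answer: $-12474$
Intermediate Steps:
$\left(-3 + 0\right)^{2} \left(-42\right) 33 = \left(-3\right)^{2} \left(-42\right) 33 = 9 \left(-42\right) 33 = \left(-378\right) 33 = -12474$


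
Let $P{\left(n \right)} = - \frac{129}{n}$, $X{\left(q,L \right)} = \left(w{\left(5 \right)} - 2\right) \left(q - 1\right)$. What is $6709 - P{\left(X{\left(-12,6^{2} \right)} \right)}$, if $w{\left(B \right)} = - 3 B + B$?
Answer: $\frac{348911}{52} \approx 6709.8$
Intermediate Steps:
$w{\left(B \right)} = - 2 B$
$X{\left(q,L \right)} = 12 - 12 q$ ($X{\left(q,L \right)} = \left(\left(-2\right) 5 - 2\right) \left(q - 1\right) = \left(-10 - 2\right) \left(-1 + q\right) = - 12 \left(-1 + q\right) = 12 - 12 q$)
$6709 - P{\left(X{\left(-12,6^{2} \right)} \right)} = 6709 - - \frac{129}{12 - -144} = 6709 - - \frac{129}{12 + 144} = 6709 - - \frac{129}{156} = 6709 - \left(-129\right) \frac{1}{156} = 6709 - - \frac{43}{52} = 6709 + \frac{43}{52} = \frac{348911}{52}$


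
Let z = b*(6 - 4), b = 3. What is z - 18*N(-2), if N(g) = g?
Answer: 42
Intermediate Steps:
z = 6 (z = 3*(6 - 4) = 3*2 = 6)
z - 18*N(-2) = 6 - 18*(-2) = 6 + 36 = 42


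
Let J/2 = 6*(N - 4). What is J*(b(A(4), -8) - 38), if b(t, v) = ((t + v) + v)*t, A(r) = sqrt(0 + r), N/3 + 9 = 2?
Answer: 19800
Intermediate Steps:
N = -21 (N = -27 + 3*2 = -27 + 6 = -21)
J = -300 (J = 2*(6*(-21 - 4)) = 2*(6*(-25)) = 2*(-150) = -300)
A(r) = sqrt(r)
b(t, v) = t*(t + 2*v) (b(t, v) = (t + 2*v)*t = t*(t + 2*v))
J*(b(A(4), -8) - 38) = -300*(sqrt(4)*(sqrt(4) + 2*(-8)) - 38) = -300*(2*(2 - 16) - 38) = -300*(2*(-14) - 38) = -300*(-28 - 38) = -300*(-66) = 19800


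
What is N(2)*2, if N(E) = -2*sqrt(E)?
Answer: -4*sqrt(2) ≈ -5.6569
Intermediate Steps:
N(2)*2 = -2*sqrt(2)*2 = -4*sqrt(2)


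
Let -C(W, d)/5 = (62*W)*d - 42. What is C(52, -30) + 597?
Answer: 484407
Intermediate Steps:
C(W, d) = 210 - 310*W*d (C(W, d) = -5*((62*W)*d - 42) = -5*(62*W*d - 42) = -5*(-42 + 62*W*d) = 210 - 310*W*d)
C(52, -30) + 597 = (210 - 310*52*(-30)) + 597 = (210 + 483600) + 597 = 483810 + 597 = 484407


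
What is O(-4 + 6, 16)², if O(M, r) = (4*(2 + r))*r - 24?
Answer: 1272384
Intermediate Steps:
O(M, r) = -24 + r*(8 + 4*r) (O(M, r) = (8 + 4*r)*r - 24 = r*(8 + 4*r) - 24 = -24 + r*(8 + 4*r))
O(-4 + 6, 16)² = (-24 + 4*16² + 8*16)² = (-24 + 4*256 + 128)² = (-24 + 1024 + 128)² = 1128² = 1272384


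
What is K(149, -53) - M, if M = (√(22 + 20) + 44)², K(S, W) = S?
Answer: 149 - (44 + √42)² ≈ -2399.3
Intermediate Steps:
M = (44 + √42)² (M = (√42 + 44)² = (44 + √42)² ≈ 2548.3)
K(149, -53) - M = 149 - (44 + √42)²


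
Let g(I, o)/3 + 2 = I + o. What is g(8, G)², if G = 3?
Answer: 729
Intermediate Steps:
g(I, o) = -6 + 3*I + 3*o (g(I, o) = -6 + 3*(I + o) = -6 + (3*I + 3*o) = -6 + 3*I + 3*o)
g(8, G)² = (-6 + 3*8 + 3*3)² = (-6 + 24 + 9)² = 27² = 729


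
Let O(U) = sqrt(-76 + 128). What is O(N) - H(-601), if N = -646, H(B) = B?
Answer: 601 + 2*sqrt(13) ≈ 608.21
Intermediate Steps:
O(U) = 2*sqrt(13) (O(U) = sqrt(52) = 2*sqrt(13))
O(N) - H(-601) = 2*sqrt(13) - 1*(-601) = 2*sqrt(13) + 601 = 601 + 2*sqrt(13)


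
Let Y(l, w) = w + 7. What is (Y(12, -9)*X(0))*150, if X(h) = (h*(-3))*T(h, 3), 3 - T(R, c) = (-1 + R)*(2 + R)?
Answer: 0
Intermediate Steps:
T(R, c) = 3 - (-1 + R)*(2 + R)
Y(l, w) = 7 + w
X(h) = -3*h*(5 - h - h**2) (X(h) = (h*(-3))*(5 - h - h**2) = (-3*h)*(5 - h - h**2) = -3*h*(5 - h - h**2))
(Y(12, -9)*X(0))*150 = ((7 - 9)*(3*0*(-5 + 0 + 0**2)))*150 = -6*0*(-5 + 0 + 0)*150 = -6*0*(-5)*150 = -2*0*150 = 0*150 = 0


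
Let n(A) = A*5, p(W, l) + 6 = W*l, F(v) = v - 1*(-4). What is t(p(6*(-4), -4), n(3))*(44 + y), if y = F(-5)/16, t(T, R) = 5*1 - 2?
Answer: 2109/16 ≈ 131.81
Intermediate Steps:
F(v) = 4 + v (F(v) = v + 4 = 4 + v)
p(W, l) = -6 + W*l
n(A) = 5*A
t(T, R) = 3 (t(T, R) = 5 - 2 = 3)
y = -1/16 (y = (4 - 5)/16 = -1*1/16 = -1/16 ≈ -0.062500)
t(p(6*(-4), -4), n(3))*(44 + y) = 3*(44 - 1/16) = 3*(703/16) = 2109/16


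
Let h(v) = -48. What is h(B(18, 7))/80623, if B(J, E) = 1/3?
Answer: -48/80623 ≈ -0.00059536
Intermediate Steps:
B(J, E) = ⅓
h(B(18, 7))/80623 = -48/80623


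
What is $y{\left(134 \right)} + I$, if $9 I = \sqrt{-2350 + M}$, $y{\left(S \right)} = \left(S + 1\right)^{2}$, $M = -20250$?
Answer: $18225 + \frac{10 i \sqrt{226}}{9} \approx 18225.0 + 16.704 i$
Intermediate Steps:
$y{\left(S \right)} = \left(1 + S\right)^{2}$
$I = \frac{10 i \sqrt{226}}{9}$ ($I = \frac{\sqrt{-2350 - 20250}}{9} = \frac{\sqrt{-22600}}{9} = \frac{10 i \sqrt{226}}{9} \approx 16.704 i$)
$y{\left(134 \right)} + I = \left(1 + 134\right)^{2} + \frac{10 i \sqrt{226}}{9} = 135^{2} + \frac{10 i \sqrt{226}}{9} = 18225 + \frac{10 i \sqrt{226}}{9}$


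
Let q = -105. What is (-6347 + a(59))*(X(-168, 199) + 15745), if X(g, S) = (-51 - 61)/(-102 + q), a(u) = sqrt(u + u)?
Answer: -20686948469/207 + 3259327*sqrt(118)/207 ≈ -9.9766e+7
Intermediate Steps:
a(u) = sqrt(2)*sqrt(u) (a(u) = sqrt(2*u) = sqrt(2)*sqrt(u))
X(g, S) = 112/207 (X(g, S) = (-51 - 61)/(-102 - 105) = -112/(-207) = -112*(-1/207) = 112/207)
(-6347 + a(59))*(X(-168, 199) + 15745) = (-6347 + sqrt(2)*sqrt(59))*(112/207 + 15745) = (-6347 + sqrt(118))*(3259327/207) = -20686948469/207 + 3259327*sqrt(118)/207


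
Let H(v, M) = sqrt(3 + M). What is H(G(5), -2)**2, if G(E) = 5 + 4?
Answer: 1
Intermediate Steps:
G(E) = 9
H(G(5), -2)**2 = (sqrt(3 - 2))**2 = (sqrt(1))**2 = 1**2 = 1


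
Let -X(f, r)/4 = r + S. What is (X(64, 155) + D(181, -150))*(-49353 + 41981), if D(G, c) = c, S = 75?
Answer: 7888040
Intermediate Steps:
X(f, r) = -300 - 4*r (X(f, r) = -4*(r + 75) = -4*(75 + r) = -300 - 4*r)
(X(64, 155) + D(181, -150))*(-49353 + 41981) = ((-300 - 4*155) - 150)*(-49353 + 41981) = ((-300 - 620) - 150)*(-7372) = (-920 - 150)*(-7372) = -1070*(-7372) = 7888040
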